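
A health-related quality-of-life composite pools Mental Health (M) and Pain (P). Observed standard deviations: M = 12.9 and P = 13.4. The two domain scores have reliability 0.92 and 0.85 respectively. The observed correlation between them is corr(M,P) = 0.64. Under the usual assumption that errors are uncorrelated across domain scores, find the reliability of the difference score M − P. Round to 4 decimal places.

0.6773

Var(M−P) = 12.9² + 13.4² − 2·12.9·13.4·0.64 = 345.97 − 221.261 = 124.709.
Under uncorrelated errors the observed covariances equal the true-score covariances, so only the own-variance terms attenuate.
True-score variance = [12.9²·0.92 + 13.4²·0.85] − 221.261 = 305.723 − 221.261 = 84.4624.
Reliability = 84.4624 / 124.709 = 0.6773.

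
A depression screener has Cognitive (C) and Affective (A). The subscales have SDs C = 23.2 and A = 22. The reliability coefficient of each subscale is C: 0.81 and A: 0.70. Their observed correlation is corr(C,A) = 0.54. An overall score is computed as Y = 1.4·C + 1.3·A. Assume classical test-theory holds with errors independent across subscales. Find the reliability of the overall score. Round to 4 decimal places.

0.8450

Var(Y) = 1.4²·23.2² + 1.3²·22² + 2·[1.82·23.2·22·0.54] = 1872.91 + 1003.24 = 2876.15.
With uncorrelated errors the cross-covariances are all true-score covariance, so they carry over unchanged; only the diagonal terms shrink to ρᵢσᵢ².
True-score variance = [1.4²·23.2²·0.81 + 1.3²·22²·0.70] + 1003.24 = 1427.08 + 1003.24 = 2430.32.
Reliability = 2430.32 / 2876.15 = 0.8450.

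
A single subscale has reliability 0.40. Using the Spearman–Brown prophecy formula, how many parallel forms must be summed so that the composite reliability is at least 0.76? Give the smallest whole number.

k ≥ ρ*(1−ρ₁)/(ρ₁(1−ρ*)) = 0.76·0.60 / (0.40·0.24) = 4.750.
Smallest integer k = 5.

5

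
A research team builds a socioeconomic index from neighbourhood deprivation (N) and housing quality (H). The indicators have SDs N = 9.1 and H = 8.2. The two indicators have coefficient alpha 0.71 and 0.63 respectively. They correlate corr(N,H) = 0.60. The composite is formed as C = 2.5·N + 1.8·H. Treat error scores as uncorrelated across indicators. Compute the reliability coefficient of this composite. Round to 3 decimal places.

0.797

Var(C) = 2.5²·9.1² + 1.8²·8.2² + 2·[4.5·9.1·8.2·0.60] = 735.42 + 402.948 = 1138.37.
Because errors are independent across components, Cov(Tᵢ,Tⱼ) = Cov(Xᵢ,Xⱼ); the off-diagonal part of the true-score variance is the same as above.
True-score variance = [2.5²·9.1²·0.71 + 1.8²·8.2²·0.63] + 402.948 = 504.72 + 402.948 = 907.668.
Reliability = 907.668 / 1138.37 = 0.797.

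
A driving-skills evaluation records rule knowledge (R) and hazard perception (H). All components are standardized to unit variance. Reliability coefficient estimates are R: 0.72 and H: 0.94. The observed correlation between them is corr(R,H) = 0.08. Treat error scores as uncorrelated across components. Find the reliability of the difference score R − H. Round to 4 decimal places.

0.8152

Var(R−H) = 1 + 1 − 2·0.08 = 2 − 0.16 = 1.84.
Because errors are independent across components, Cov(Tᵢ,Tⱼ) = Cov(Xᵢ,Xⱼ); the off-diagonal part of the true-score variance is the same as above.
True-score variance = [0.72 + 0.94] − 0.16 = 1.66 − 0.16 = 1.5.
Reliability = 1.5 / 1.84 = 0.8152.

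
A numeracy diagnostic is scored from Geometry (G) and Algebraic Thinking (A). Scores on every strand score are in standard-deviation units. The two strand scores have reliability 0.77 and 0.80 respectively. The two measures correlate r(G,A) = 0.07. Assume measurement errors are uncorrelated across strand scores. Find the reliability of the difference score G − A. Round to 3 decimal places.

Var(G−A) = 1 + 1 − 2·0.07 = 2 − 0.14 = 1.86.
Under uncorrelated errors the observed covariances equal the true-score covariances, so only the own-variance terms attenuate.
True-score variance = [0.77 + 0.80] − 0.14 = 1.57 − 0.14 = 1.43.
Reliability = 1.43 / 1.86 = 0.769.

0.769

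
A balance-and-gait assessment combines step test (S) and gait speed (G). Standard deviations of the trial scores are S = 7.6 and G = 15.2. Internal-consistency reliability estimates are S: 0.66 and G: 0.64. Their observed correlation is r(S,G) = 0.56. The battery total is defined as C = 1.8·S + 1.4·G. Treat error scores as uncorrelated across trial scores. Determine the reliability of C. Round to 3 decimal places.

0.765

Var(C) = 1.8²·7.6² + 1.4²·15.2² + 2·[2.52·7.6·15.2·0.56] = 639.981 + 326.044 = 966.024.
Because errors are independent across components, Cov(Tᵢ,Tⱼ) = Cov(Xᵢ,Xⱼ); the off-diagonal part of the true-score variance is the same as above.
True-score variance = [1.8²·7.6²·0.66 + 1.4²·15.2²·0.64] + 326.044 = 413.331 + 326.044 = 739.374.
Reliability = 739.374 / 966.024 = 0.765.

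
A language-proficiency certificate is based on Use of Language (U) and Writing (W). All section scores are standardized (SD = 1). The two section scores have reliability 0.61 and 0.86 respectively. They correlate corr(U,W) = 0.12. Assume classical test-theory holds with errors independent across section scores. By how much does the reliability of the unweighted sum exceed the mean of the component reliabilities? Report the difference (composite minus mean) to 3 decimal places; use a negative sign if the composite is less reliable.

0.028

Var(sum) = 2 + 0.24 = 2.24; true-score variance = 1.47 + 0.24 = 1.71; composite reliability = 0.7634.
Mean component reliability = 0.7350.
Difference = 0.7634 − 0.7350 = 0.028.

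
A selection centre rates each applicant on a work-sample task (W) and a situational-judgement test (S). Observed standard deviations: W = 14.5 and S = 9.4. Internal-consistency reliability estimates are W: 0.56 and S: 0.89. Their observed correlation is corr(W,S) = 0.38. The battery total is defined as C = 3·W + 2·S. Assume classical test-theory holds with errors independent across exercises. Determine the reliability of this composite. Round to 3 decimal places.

Var(C) = 3²·14.5² + 2²·9.4² + 2·[6·14.5·9.4·0.38] = 2245.69 + 621.528 = 2867.22.
With uncorrelated errors the cross-covariances are all true-score covariance, so they carry over unchanged; only the diagonal terms shrink to ρᵢσᵢ².
True-score variance = [3²·14.5²·0.56 + 2²·9.4²·0.89] + 621.528 = 1374.22 + 621.528 = 1995.75.
Reliability = 1995.75 / 2867.22 = 0.696.

0.696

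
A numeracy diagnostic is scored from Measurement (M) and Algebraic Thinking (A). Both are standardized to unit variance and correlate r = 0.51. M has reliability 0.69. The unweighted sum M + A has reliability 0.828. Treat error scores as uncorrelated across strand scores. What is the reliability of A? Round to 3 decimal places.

0.791

Var(M+A) = 2 + 2·0.51 = 3.020.
True-score variance = ρ_M + ρ_A + 2·0.51, so 0.828 = (0.69 + ρ_A + 1.02) / 3.020.
ρ_A = 0.828·3.020 − 0.69 − 1.02 = 0.791.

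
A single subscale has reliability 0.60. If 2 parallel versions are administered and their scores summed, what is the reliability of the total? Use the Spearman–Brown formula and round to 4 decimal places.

0.7500

ρ_k = kρ / (1 + (k−1)ρ) = 2·0.60 / (1 + 1·0.60) = 1.200 / 1.600 = 0.7500.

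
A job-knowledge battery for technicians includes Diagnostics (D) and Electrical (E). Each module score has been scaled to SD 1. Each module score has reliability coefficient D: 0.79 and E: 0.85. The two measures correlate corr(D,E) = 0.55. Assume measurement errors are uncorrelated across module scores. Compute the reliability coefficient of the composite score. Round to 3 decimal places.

0.884

Var(D+E) = 2 + 2·[0.55] = 2 + 1.1 = 3.1.
With uncorrelated errors the cross-covariances are all true-score covariance, so they carry over unchanged; only the diagonal terms shrink to ρᵢσᵢ².
True-score variance = [0.79 + 0.85] + 1.1 = 1.64 + 1.1 = 2.74.
Reliability = 2.74 / 3.1 = 0.884.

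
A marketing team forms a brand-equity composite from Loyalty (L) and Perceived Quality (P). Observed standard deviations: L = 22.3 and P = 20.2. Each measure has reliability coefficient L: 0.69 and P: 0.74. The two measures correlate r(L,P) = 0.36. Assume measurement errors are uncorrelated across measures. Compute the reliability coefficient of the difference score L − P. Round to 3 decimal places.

0.552

Var(L−P) = 22.3² + 20.2² − 2·22.3·20.2·0.36 = 905.33 − 324.331 = 580.999.
Because errors are independent across components, Cov(Tᵢ,Tⱼ) = Cov(Xᵢ,Xⱼ); the off-diagonal part of the true-score variance is the same as above.
True-score variance = [22.3²·0.69 + 20.2²·0.74] − 324.331 = 645.08 − 324.331 = 320.749.
Reliability = 320.749 / 580.999 = 0.552.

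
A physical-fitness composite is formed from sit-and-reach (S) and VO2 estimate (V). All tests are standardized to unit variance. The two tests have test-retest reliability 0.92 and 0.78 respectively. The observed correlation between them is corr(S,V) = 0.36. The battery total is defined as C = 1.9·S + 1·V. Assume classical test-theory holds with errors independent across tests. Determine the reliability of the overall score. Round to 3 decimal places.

Var(C) = 1.9² + 1 + 2·[1.9·0.36] = 4.61 + 1.368 = 5.978.
With uncorrelated errors the cross-covariances are all true-score covariance, so they carry over unchanged; only the diagonal terms shrink to ρᵢσᵢ².
True-score variance = [1.9²·0.92 + 0.78] + 1.368 = 4.1012 + 1.368 = 5.4692.
Reliability = 5.4692 / 5.978 = 0.915.

0.915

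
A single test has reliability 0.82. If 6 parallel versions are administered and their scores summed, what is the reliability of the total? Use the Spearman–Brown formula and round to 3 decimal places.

0.965

ρ_k = kρ / (1 + (k−1)ρ) = 6·0.82 / (1 + 5·0.82) = 4.920 / 5.100 = 0.965.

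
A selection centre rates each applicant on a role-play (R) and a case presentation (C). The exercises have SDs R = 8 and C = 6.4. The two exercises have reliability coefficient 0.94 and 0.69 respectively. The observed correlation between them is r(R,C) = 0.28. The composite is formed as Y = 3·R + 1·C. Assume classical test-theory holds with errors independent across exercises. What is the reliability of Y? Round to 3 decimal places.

Var(Y) = 3²·8² + 6.4² + 2·[3·8·6.4·0.28] = 616.96 + 86.016 = 702.976.
Because errors are independent across components, Cov(Tᵢ,Tⱼ) = Cov(Xᵢ,Xⱼ); the off-diagonal part of the true-score variance is the same as above.
True-score variance = [3²·8²·0.94 + 6.4²·0.69] + 86.016 = 569.702 + 86.016 = 655.718.
Reliability = 655.718 / 702.976 = 0.933.

0.933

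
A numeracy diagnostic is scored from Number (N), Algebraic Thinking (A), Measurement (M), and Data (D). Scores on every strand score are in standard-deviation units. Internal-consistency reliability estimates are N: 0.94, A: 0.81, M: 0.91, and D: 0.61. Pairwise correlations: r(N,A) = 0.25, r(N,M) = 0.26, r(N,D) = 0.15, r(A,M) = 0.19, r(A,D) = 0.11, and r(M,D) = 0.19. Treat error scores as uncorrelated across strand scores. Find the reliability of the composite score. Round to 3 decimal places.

0.884

Var(N+A+M+D) = 4 + 2·[0.25 + 0.26 + 0.15 + 0.19 + 0.11 + 0.19] = 4 + 2.3 = 6.3.
Because errors are independent across components, Cov(Tᵢ,Tⱼ) = Cov(Xᵢ,Xⱼ); the off-diagonal part of the true-score variance is the same as above.
True-score variance = [0.94 + 0.81 + 0.91 + 0.61] + 2.3 = 3.27 + 2.3 = 5.57.
Reliability = 5.57 / 6.3 = 0.884.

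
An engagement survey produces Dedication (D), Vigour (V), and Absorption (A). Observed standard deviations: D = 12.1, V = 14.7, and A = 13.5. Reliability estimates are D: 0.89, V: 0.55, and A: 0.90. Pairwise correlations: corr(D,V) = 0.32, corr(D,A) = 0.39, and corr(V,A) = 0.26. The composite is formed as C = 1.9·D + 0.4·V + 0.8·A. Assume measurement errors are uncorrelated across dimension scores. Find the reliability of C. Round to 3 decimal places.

Var(C) = 1.9²·12.1² + 0.4²·14.7² + 0.8²·13.5² + 2·[0.76·12.1·14.7·0.32 + 1.52·12.1·13.5·0.39 + 0.32·14.7·13.5·0.26] = 679.755 + 313.206 = 992.96.
Because errors are independent across components, Cov(Tᵢ,Tⱼ) = Cov(Xᵢ,Xⱼ); the off-diagonal part of the true-score variance is the same as above.
True-score variance = [1.9²·12.1²·0.89 + 0.4²·14.7²·0.55 + 0.8²·13.5²·0.90] + 313.206 = 594.393 + 313.206 = 907.598.
Reliability = 907.598 / 992.96 = 0.914.

0.914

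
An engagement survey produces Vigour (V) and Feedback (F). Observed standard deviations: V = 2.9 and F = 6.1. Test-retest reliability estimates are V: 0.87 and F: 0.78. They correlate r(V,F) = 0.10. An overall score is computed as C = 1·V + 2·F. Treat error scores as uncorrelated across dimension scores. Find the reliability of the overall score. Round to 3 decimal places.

Var(C) = 2.9² + 2²·6.1² + 2·[2·2.9·6.1·0.10] = 157.25 + 7.076 = 164.326.
Because errors are independent across components, Cov(Tᵢ,Tⱼ) = Cov(Xᵢ,Xⱼ); the off-diagonal part of the true-score variance is the same as above.
True-score variance = [2.9²·0.87 + 2²·6.1²·0.78] + 7.076 = 123.412 + 7.076 = 130.488.
Reliability = 130.488 / 164.326 = 0.794.

0.794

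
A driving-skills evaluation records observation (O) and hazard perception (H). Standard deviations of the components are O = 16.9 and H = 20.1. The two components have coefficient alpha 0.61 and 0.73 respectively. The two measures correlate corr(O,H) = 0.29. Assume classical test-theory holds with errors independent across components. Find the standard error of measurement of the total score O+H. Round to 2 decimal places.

Var(total) = 689.62 + 197.02 = 886.64.
True-score variance = 469.149 + 197.02 = 666.17, so reliability = 0.7513.
Error variance = 886.64 − 666.17 = 220.471; SEM = √220.471 = 14.85.

14.85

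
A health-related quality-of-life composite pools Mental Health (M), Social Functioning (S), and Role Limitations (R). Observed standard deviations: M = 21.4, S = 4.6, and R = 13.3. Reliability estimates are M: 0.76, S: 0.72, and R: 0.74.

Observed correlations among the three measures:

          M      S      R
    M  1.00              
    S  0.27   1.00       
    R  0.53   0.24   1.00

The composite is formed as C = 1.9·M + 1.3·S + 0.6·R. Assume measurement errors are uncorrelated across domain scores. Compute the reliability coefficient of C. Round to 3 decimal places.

Var(C) = 1.9²·21.4² + 1.3²·4.6² + 0.6²·13.3² + 2·[2.47·21.4·4.6·0.27 + 1.14·21.4·13.3·0.53 + 0.78·4.6·13.3·0.24] = 1752.68 + 498.14 = 2250.82.
Because errors are independent across components, Cov(Tᵢ,Tⱼ) = Cov(Xᵢ,Xⱼ); the off-diagonal part of the true-score variance is the same as above.
True-score variance = [1.9²·21.4²·0.76 + 1.3²·4.6²·0.72 + 0.6²·13.3²·0.74] + 498.14 = 1329.33 + 498.14 = 1827.47.
Reliability = 1827.47 / 2250.82 = 0.812.

0.812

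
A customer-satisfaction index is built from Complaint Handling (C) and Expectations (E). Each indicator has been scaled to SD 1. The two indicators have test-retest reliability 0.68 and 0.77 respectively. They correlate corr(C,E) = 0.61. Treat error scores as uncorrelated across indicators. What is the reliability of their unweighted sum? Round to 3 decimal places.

0.829

Var(C+E) = 2 + 2·[0.61] = 2 + 1.22 = 3.22.
Under uncorrelated errors the observed covariances equal the true-score covariances, so only the own-variance terms attenuate.
True-score variance = [0.68 + 0.77] + 1.22 = 1.45 + 1.22 = 2.67.
Reliability = 2.67 / 3.22 = 0.829.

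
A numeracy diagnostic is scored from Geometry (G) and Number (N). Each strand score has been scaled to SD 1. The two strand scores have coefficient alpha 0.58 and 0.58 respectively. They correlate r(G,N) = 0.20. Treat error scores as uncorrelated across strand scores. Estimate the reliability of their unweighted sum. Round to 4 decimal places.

Var(G+N) = 2 + 2·[0.20] = 2 + 0.4 = 2.4.
Under uncorrelated errors the observed covariances equal the true-score covariances, so only the own-variance terms attenuate.
True-score variance = [0.58 + 0.58] + 0.4 = 1.16 + 0.4 = 1.56.
Reliability = 1.56 / 2.4 = 0.6500.

0.6500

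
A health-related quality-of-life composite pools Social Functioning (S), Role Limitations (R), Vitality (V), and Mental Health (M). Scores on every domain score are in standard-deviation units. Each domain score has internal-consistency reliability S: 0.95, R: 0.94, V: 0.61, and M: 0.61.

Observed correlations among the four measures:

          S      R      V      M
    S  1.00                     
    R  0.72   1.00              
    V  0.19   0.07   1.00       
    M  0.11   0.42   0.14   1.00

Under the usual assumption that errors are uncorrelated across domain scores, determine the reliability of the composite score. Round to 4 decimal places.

Var(S+R+V+M) = 4 + 2·[0.72 + 0.19 + 0.11 + 0.07 + 0.42 + 0.14] = 4 + 3.3 = 7.3.
Under uncorrelated errors the observed covariances equal the true-score covariances, so only the own-variance terms attenuate.
True-score variance = [0.95 + 0.94 + 0.61 + 0.61] + 3.3 = 3.11 + 3.3 = 6.41.
Reliability = 6.41 / 7.3 = 0.8781.

0.8781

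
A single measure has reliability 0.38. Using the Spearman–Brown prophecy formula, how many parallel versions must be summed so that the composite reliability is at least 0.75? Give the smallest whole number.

5

k ≥ ρ*(1−ρ₁)/(ρ₁(1−ρ*)) = 0.75·0.62 / (0.38·0.25) = 4.895.
Smallest integer k = 5.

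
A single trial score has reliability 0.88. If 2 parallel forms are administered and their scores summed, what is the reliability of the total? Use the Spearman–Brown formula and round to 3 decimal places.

ρ_k = kρ / (1 + (k−1)ρ) = 2·0.88 / (1 + 1·0.88) = 1.760 / 1.880 = 0.936.

0.936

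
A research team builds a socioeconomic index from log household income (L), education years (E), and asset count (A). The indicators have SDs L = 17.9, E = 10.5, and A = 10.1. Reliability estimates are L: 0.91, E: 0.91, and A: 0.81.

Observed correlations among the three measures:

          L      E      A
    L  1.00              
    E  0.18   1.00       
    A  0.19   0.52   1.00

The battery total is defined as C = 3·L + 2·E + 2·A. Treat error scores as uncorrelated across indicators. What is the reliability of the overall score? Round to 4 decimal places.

0.9245

Var(C) = 3²·17.9² + 2²·10.5² + 2²·10.1² + 2·[6·17.9·10.5·0.18 + 6·17.9·10.1·0.19 + 4·10.5·10.1·0.52] = 3732.73 + 1259.34 = 4992.07.
Because errors are independent across components, Cov(Tᵢ,Tⱼ) = Cov(Xᵢ,Xⱼ); the off-diagonal part of the true-score variance is the same as above.
True-score variance = [3²·17.9²·0.91 + 2²·10.5²·0.91 + 2²·10.1²·0.81] + 1259.34 = 3355.98 + 1259.34 = 4615.32.
Reliability = 4615.32 / 4992.07 = 0.9245.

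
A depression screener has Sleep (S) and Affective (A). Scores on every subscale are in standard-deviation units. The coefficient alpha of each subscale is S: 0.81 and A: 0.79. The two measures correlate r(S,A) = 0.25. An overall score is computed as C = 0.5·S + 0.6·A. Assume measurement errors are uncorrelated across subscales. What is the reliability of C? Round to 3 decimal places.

0.838

Var(C) = 0.5² + 0.6² + 2·[0.3·0.25] = 0.61 + 0.15 = 0.76.
Because errors are independent across components, Cov(Tᵢ,Tⱼ) = Cov(Xᵢ,Xⱼ); the off-diagonal part of the true-score variance is the same as above.
True-score variance = [0.5²·0.81 + 0.6²·0.79] + 0.15 = 0.4869 + 0.15 = 0.6369.
Reliability = 0.6369 / 0.76 = 0.838.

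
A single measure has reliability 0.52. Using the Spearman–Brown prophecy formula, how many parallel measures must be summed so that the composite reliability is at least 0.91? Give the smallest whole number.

10

k ≥ ρ*(1−ρ₁)/(ρ₁(1−ρ*)) = 0.91·0.48 / (0.52·0.09) = 9.333.
Smallest integer k = 10.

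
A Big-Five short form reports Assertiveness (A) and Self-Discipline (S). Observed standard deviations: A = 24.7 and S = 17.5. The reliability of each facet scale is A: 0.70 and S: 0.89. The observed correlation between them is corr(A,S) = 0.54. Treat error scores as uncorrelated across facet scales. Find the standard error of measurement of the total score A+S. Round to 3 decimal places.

14.721

Var(total) = 916.34 + 466.83 = 1383.17.
True-score variance = 699.625 + 466.83 = 1166.46, so reliability = 0.8433.
Error variance = 1383.17 − 1166.46 = 216.715; SEM = √216.715 = 14.721.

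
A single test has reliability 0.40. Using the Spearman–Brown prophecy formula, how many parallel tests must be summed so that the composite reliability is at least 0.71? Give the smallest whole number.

k ≥ ρ*(1−ρ₁)/(ρ₁(1−ρ*)) = 0.71·0.60 / (0.40·0.29) = 3.672.
Smallest integer k = 4.

4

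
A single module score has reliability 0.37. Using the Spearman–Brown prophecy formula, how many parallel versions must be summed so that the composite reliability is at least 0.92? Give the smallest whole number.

20

k ≥ ρ*(1−ρ₁)/(ρ₁(1−ρ*)) = 0.92·0.63 / (0.37·0.08) = 19.581.
Smallest integer k = 20.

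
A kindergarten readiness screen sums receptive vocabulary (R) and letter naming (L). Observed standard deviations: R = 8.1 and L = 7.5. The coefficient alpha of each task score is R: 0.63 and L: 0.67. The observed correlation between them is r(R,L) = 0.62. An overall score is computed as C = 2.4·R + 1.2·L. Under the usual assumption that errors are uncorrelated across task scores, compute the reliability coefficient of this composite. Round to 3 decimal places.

0.754

Var(C) = 2.4²·8.1² + 1.2²·7.5² + 2·[2.88·8.1·7.5·0.62] = 458.914 + 216.95 = 675.864.
With uncorrelated errors the cross-covariances are all true-score covariance, so they carry over unchanged; only the diagonal terms shrink to ρᵢσᵢ².
True-score variance = [2.4²·8.1²·0.63 + 1.2²·7.5²·0.67] + 216.95 = 292.356 + 216.95 = 509.306.
Reliability = 509.306 / 675.864 = 0.754.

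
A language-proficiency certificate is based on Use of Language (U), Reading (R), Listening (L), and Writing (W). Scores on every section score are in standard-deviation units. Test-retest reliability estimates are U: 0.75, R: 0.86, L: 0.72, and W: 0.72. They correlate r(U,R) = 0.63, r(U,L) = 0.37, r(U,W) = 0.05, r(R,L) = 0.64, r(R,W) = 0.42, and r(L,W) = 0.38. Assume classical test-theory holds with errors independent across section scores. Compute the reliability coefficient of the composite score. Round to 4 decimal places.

Var(U+R+L+W) = 4 + 2·[0.63 + 0.37 + 0.05 + 0.64 + 0.42 + 0.38] = 4 + 4.98 = 8.98.
Under uncorrelated errors the observed covariances equal the true-score covariances, so only the own-variance terms attenuate.
True-score variance = [0.75 + 0.86 + 0.72 + 0.72] + 4.98 = 3.05 + 4.98 = 8.03.
Reliability = 8.03 / 8.98 = 0.8942.

0.8942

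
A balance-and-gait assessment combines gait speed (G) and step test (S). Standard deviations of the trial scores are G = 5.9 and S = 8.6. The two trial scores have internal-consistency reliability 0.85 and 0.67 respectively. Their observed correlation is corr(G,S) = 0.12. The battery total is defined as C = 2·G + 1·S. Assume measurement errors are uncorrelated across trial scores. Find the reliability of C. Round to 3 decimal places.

0.809

Var(C) = 2²·5.9² + 8.6² + 2·[2·5.9·8.6·0.12] = 213.2 + 24.3552 = 237.555.
Under uncorrelated errors the observed covariances equal the true-score covariances, so only the own-variance terms attenuate.
True-score variance = [2²·5.9²·0.85 + 8.6²·0.67] + 24.3552 = 167.907 + 24.3552 = 192.262.
Reliability = 192.262 / 237.555 = 0.809.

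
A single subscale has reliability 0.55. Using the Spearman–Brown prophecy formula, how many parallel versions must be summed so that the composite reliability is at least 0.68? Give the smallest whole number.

2

k ≥ ρ*(1−ρ₁)/(ρ₁(1−ρ*)) = 0.68·0.45 / (0.55·0.32) = 1.739.
Smallest integer k = 2.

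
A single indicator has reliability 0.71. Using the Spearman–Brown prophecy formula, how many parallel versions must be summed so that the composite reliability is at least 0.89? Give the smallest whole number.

k ≥ ρ*(1−ρ₁)/(ρ₁(1−ρ*)) = 0.89·0.29 / (0.71·0.11) = 3.305.
Smallest integer k = 4.

4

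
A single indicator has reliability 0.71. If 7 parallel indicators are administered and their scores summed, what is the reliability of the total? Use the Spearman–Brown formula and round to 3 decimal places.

ρ_k = kρ / (1 + (k−1)ρ) = 7·0.71 / (1 + 6·0.71) = 4.970 / 5.260 = 0.945.

0.945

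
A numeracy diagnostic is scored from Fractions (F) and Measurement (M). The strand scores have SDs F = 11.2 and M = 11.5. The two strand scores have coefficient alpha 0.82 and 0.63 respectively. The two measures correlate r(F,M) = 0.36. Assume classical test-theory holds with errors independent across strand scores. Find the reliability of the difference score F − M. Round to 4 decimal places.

Var(F−M) = 11.2² + 11.5² − 2·11.2·11.5·0.36 = 257.69 − 92.736 = 164.954.
With uncorrelated errors the cross-covariances are all true-score covariance, so they carry over unchanged; only the diagonal terms shrink to ρᵢσᵢ².
True-score variance = [11.2²·0.82 + 11.5²·0.63] − 92.736 = 186.178 − 92.736 = 93.4423.
Reliability = 93.4423 / 164.954 = 0.5665.

0.5665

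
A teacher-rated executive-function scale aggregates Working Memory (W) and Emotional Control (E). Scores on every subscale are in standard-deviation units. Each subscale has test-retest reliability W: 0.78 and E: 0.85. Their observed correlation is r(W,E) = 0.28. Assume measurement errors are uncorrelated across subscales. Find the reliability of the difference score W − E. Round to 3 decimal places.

0.743

Var(W−E) = 1 + 1 − 2·0.28 = 2 − 0.56 = 1.44.
Under uncorrelated errors the observed covariances equal the true-score covariances, so only the own-variance terms attenuate.
True-score variance = [0.78 + 0.85] − 0.56 = 1.63 − 0.56 = 1.07.
Reliability = 1.07 / 1.44 = 0.743.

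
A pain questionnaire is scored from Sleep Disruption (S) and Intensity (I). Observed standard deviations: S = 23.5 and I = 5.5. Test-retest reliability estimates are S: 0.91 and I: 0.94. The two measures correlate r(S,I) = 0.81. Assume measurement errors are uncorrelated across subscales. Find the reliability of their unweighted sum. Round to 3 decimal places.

Var(S+I) = 23.5² + 5.5² + 2·[23.5·5.5·0.81] = 582.5 + 209.385 = 791.885.
Because errors are independent across components, Cov(Tᵢ,Tⱼ) = Cov(Xᵢ,Xⱼ); the off-diagonal part of the true-score variance is the same as above.
True-score variance = [23.5²·0.91 + 5.5²·0.94] + 209.385 = 530.982 + 209.385 = 740.367.
Reliability = 740.367 / 791.885 = 0.935.

0.935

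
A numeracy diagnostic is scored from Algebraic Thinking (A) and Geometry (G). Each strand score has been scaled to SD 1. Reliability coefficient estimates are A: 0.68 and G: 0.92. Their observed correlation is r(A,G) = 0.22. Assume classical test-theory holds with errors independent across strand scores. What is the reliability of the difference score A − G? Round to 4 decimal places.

0.7436

Var(A−G) = 1 + 1 − 2·0.22 = 2 − 0.44 = 1.56.
With uncorrelated errors the cross-covariances are all true-score covariance, so they carry over unchanged; only the diagonal terms shrink to ρᵢσᵢ².
True-score variance = [0.68 + 0.92] − 0.44 = 1.6 − 0.44 = 1.16.
Reliability = 1.16 / 1.56 = 0.7436.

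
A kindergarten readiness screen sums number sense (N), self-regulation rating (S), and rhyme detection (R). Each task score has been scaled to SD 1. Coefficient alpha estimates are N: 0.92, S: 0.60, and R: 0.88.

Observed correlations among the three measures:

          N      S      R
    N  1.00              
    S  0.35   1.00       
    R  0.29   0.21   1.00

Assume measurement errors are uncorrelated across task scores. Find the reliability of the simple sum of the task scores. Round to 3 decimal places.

Var(N+S+R) = 3 + 2·[0.35 + 0.29 + 0.21] = 3 + 1.7 = 4.7.
Because errors are independent across components, Cov(Tᵢ,Tⱼ) = Cov(Xᵢ,Xⱼ); the off-diagonal part of the true-score variance is the same as above.
True-score variance = [0.92 + 0.60 + 0.88] + 1.7 = 2.4 + 1.7 = 4.1.
Reliability = 4.1 / 4.7 = 0.872.

0.872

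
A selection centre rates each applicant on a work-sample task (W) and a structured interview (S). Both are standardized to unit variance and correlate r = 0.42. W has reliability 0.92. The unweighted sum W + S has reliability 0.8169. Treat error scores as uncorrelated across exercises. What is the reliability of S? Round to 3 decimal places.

Var(W+S) = 2 + 2·0.42 = 2.840.
True-score variance = ρ_W + ρ_S + 2·0.42, so 0.8169 = (0.92 + ρ_S + 0.84) / 2.840.
ρ_S = 0.8169·2.840 − 0.92 − 0.84 = 0.560.

0.560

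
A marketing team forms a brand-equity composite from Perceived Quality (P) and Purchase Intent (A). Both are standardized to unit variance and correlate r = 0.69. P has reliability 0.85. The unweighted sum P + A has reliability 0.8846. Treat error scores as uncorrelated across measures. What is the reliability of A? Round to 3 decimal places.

Var(P+A) = 2 + 2·0.69 = 3.380.
True-score variance = ρ_P + ρ_A + 2·0.69, so 0.8846 = (0.85 + ρ_A + 1.38) / 3.380.
ρ_A = 0.8846·3.380 − 0.85 − 1.38 = 0.760.

0.760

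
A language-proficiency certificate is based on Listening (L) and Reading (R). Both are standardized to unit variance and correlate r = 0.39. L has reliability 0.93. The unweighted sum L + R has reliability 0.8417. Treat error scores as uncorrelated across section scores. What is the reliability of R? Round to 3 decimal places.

0.630

Var(L+R) = 2 + 2·0.39 = 2.780.
True-score variance = ρ_L + ρ_R + 2·0.39, so 0.8417 = (0.93 + ρ_R + 0.78) / 2.780.
ρ_R = 0.8417·2.780 − 0.93 − 0.78 = 0.630.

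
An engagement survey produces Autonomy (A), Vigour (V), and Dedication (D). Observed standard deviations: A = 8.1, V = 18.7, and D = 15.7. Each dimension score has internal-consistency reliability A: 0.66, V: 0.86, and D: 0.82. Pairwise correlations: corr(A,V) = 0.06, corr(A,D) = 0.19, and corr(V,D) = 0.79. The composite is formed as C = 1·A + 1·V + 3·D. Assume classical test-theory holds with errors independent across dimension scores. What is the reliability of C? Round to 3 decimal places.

0.888

Var(C) = 8.1² + 18.7² + 3²·15.7² + 2·[8.1·18.7·0.06 + 3·8.1·15.7·0.19 + 3·18.7·15.7·0.79] = 2633.71 + 1554.77 = 4188.48.
Under uncorrelated errors the observed covariances equal the true-score covariances, so only the own-variance terms attenuate.
True-score variance = [8.1²·0.66 + 18.7²·0.86 + 3²·15.7²·0.82] + 1554.77 = 2163.13 + 1554.77 = 3717.9.
Reliability = 3717.9 / 4188.48 = 0.888.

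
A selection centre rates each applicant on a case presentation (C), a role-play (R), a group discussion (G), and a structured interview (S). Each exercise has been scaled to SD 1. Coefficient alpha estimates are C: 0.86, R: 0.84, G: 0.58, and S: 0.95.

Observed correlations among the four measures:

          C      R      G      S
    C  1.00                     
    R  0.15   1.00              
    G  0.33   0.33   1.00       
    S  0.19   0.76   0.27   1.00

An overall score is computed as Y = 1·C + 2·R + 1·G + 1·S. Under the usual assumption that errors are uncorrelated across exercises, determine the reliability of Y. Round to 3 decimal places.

0.908

Var(Y) = 1 + 2² + 1 + 1 + 2·[2·0.15 + 0.33 + 0.19 + 2·0.33 + 2·0.76 + 0.27] = 7 + 6.54 = 13.54.
Because errors are independent across components, Cov(Tᵢ,Tⱼ) = Cov(Xᵢ,Xⱼ); the off-diagonal part of the true-score variance is the same as above.
True-score variance = [0.86 + 2²·0.84 + 0.58 + 0.95] + 6.54 = 5.75 + 6.54 = 12.29.
Reliability = 12.29 / 13.54 = 0.908.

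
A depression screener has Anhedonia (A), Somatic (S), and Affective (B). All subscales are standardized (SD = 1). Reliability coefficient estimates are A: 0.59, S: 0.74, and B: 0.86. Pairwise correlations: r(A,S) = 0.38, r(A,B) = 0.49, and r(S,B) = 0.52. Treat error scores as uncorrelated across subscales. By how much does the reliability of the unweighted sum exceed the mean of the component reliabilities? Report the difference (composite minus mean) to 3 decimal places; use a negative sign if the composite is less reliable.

Var(sum) = 3 + 2.78 = 5.78; true-score variance = 2.19 + 2.78 = 4.97; composite reliability = 0.8599.
Mean component reliability = 0.7300.
Difference = 0.8599 − 0.7300 = 0.130.

0.130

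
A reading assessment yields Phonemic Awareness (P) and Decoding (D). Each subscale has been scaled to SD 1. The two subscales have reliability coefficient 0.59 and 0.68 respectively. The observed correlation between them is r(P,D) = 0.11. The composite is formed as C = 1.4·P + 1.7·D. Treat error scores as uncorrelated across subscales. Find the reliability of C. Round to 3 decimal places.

0.678

Var(C) = 1.4² + 1.7² + 2·[2.38·0.11] = 4.85 + 0.5236 = 5.3736.
With uncorrelated errors the cross-covariances are all true-score covariance, so they carry over unchanged; only the diagonal terms shrink to ρᵢσᵢ².
True-score variance = [1.4²·0.59 + 1.7²·0.68] + 0.5236 = 3.1216 + 0.5236 = 3.6452.
Reliability = 3.6452 / 5.3736 = 0.678.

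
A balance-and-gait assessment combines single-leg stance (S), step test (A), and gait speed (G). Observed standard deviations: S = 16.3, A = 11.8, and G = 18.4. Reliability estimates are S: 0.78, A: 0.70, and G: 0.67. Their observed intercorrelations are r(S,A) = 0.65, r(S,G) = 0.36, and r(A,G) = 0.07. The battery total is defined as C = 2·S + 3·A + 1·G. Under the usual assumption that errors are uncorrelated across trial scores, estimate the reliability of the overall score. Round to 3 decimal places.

0.846

Var(C) = 2²·16.3² + 3²·11.8² + 18.4² + 2·[6·16.3·11.8·0.65 + 2·16.3·18.4·0.36 + 3·11.8·18.4·0.07] = 2654.48 + 2023.33 = 4677.81.
Under uncorrelated errors the observed covariances equal the true-score covariances, so only the own-variance terms attenuate.
True-score variance = [2²·16.3²·0.78 + 3²·11.8²·0.70 + 18.4²·0.67] + 2023.33 = 1933 + 2023.33 = 3956.33.
Reliability = 3956.33 / 4677.81 = 0.846.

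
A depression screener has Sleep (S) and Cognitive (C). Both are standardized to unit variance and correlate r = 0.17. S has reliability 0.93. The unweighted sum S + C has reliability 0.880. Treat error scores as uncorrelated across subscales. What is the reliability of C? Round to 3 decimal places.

0.789

Var(S+C) = 2 + 2·0.17 = 2.340.
True-score variance = ρ_S + ρ_C + 2·0.17, so 0.880 = (0.93 + ρ_C + 0.34) / 2.340.
ρ_C = 0.880·2.340 − 0.93 − 0.34 = 0.789.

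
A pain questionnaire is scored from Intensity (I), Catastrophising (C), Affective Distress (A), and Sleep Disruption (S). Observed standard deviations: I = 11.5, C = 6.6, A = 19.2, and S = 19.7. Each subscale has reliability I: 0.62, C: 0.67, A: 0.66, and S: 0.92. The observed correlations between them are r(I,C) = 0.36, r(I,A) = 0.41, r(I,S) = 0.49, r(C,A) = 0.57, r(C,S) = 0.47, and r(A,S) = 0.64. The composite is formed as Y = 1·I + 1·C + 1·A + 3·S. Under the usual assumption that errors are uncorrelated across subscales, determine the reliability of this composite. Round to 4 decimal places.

Var(Y) = 11.5² + 6.6² + 19.2² + 3²·19.7² + 2·[11.5·6.6·0.36 + 11.5·19.2·0.41 + 3·11.5·19.7·0.49 + 6.6·19.2·0.57 + 3·6.6·19.7·0.47 + 3·19.2·19.7·0.64] = 4037.26 + 2865.32 = 6902.58.
Under uncorrelated errors the observed covariances equal the true-score covariances, so only the own-variance terms attenuate.
True-score variance = [11.5²·0.62 + 6.6²·0.67 + 19.2²·0.66 + 3²·19.7²·0.92] + 2865.32 = 3567.87 + 2865.32 = 6433.19.
Reliability = 6433.19 / 6902.58 = 0.9320.

0.9320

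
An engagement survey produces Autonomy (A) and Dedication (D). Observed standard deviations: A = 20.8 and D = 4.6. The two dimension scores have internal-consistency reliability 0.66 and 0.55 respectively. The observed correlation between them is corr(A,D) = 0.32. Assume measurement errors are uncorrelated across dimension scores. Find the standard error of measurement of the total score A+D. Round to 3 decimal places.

12.515

Var(total) = 453.8 + 61.2352 = 515.035.
True-score variance = 297.18 + 61.2352 = 358.416, so reliability = 0.6959.
Error variance = 515.035 − 358.416 = 156.62; SEM = √156.62 = 12.515.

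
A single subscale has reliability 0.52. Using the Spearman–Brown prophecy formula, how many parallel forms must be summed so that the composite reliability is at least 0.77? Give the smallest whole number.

4

k ≥ ρ*(1−ρ₁)/(ρ₁(1−ρ*)) = 0.77·0.48 / (0.52·0.23) = 3.090.
Smallest integer k = 4.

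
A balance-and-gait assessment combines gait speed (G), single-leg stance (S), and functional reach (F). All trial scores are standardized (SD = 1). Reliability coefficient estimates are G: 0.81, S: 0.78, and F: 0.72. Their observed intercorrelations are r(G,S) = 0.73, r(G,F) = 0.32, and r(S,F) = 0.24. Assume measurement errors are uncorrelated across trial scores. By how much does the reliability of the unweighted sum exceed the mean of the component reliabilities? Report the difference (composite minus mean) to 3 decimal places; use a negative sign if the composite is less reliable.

Var(sum) = 3 + 2.58 = 5.58; true-score variance = 2.31 + 2.58 = 4.89; composite reliability = 0.8763.
Mean component reliability = 0.7700.
Difference = 0.8763 − 0.7700 = 0.106.

0.106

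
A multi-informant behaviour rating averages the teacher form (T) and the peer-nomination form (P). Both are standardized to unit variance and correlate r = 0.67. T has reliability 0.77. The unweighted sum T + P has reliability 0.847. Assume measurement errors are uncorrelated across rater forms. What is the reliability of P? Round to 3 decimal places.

0.719

Var(T+P) = 2 + 2·0.67 = 3.340.
True-score variance = ρ_T + ρ_P + 2·0.67, so 0.847 = (0.77 + ρ_P + 1.34) / 3.340.
ρ_P = 0.847·3.340 − 0.77 − 1.34 = 0.719.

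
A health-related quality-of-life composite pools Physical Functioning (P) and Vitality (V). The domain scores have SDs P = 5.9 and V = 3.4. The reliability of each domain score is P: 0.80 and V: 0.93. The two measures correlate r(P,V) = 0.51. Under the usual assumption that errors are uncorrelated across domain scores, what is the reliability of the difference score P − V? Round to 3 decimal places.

0.700

Var(P−V) = 5.9² + 3.4² − 2·5.9·3.4·0.51 = 46.37 − 20.4612 = 25.9088.
Because errors are independent across components, Cov(Tᵢ,Tⱼ) = Cov(Xᵢ,Xⱼ); the off-diagonal part of the true-score variance is the same as above.
True-score variance = [5.9²·0.80 + 3.4²·0.93] − 20.4612 = 38.5988 − 20.4612 = 18.1376.
Reliability = 18.1376 / 25.9088 = 0.700.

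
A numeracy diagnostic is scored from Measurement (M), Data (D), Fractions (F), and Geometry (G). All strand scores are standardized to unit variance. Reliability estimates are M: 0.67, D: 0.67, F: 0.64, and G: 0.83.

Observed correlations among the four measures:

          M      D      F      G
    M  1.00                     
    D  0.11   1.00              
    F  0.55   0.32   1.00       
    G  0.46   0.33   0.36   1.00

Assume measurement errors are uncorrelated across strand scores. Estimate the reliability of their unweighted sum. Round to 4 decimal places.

0.8559

Var(M+D+F+G) = 4 + 2·[0.11 + 0.55 + 0.46 + 0.32 + 0.33 + 0.36] = 4 + 4.26 = 8.26.
With uncorrelated errors the cross-covariances are all true-score covariance, so they carry over unchanged; only the diagonal terms shrink to ρᵢσᵢ².
True-score variance = [0.67 + 0.67 + 0.64 + 0.83] + 4.26 = 2.81 + 4.26 = 7.07.
Reliability = 7.07 / 8.26 = 0.8559.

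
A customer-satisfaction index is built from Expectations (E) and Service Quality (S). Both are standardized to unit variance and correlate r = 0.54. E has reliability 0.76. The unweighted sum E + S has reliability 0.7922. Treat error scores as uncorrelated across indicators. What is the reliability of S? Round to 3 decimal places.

Var(E+S) = 2 + 2·0.54 = 3.080.
True-score variance = ρ_E + ρ_S + 2·0.54, so 0.7922 = (0.76 + ρ_S + 1.08) / 3.080.
ρ_S = 0.7922·3.080 − 0.76 − 1.08 = 0.600.

0.600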